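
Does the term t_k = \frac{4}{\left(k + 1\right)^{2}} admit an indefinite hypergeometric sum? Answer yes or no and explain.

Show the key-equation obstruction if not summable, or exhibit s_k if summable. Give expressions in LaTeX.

The ratio is (k + 1)**2/(k + 2)**2.
So A=k**2 + 2*k + 1 and B=k**2 + 4*k + 4, with C=1.
Need (k**2 + 2*k + 1)·f(k+1) − (k**2 + 2*k + 1)·f(k) = 1.
Degrees (2,2,0) ⇒ d ≤ 0.
Write f(k) = c0. Then LHS − RHS = -1, requiring -1 = 0: contradictory. No certificate.

No; the coefficient equations for f are inconsistent.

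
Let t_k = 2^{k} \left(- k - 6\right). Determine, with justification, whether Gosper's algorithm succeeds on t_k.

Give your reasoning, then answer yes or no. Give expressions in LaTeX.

Step 1: r(k) = 2*(k + 7)/(k + 6).
Factor: A=2; B=1; C=k + 6.
Key eq: (2)·f(k+1) = (1)·f(k) + (k + 6).
From deg A=0, deg B=0, deg C=1: d=1.
Solving with deg f ≤ 1: f(k) = k + 4.
Get s_k = R·t_k = 2**k*(-k - 4) with R(k) = B(k−1)f(k)/C(k) = (k + 4)/(k + 6).
Check: Δs_k = 2**k*(-k - 6). ✓

Yes. s_k = 2^{k} \left(- k - 4\right).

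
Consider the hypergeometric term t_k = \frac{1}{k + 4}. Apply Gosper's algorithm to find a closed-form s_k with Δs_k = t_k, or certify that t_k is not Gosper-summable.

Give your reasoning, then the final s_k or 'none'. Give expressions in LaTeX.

none (Gosper's algorithm certifies no s_k)

Step 1: r(k) = (k + 4)/(k + 5).
Take A(k)=k + 4, B(k)=k + 5, C(k)=1.
Solve (k + 4)·f(k+1) − (k + 4)·f(k) = 1.
Bound: deg f ≤ 0.
f = c0 ⇒ A·f(k+1) − B(k−1)·f(k) − C = -1. The system {-1 = 0} is inconsistent; no antidifference.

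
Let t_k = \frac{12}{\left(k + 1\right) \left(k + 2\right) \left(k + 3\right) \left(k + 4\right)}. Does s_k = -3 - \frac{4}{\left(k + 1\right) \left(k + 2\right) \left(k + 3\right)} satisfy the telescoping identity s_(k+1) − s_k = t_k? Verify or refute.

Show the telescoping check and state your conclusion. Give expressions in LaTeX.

Valid: the claim telescopes to t_k.

s_(k+1) = -3 - 4/((k + 2)*(k + 3)*(k + 4))
s_(k+1) − s_k = 12/((k + 1)*(k + 2)*(k + 3)*(k + 4))
(s_(k+1) − s_k) − t_k = 0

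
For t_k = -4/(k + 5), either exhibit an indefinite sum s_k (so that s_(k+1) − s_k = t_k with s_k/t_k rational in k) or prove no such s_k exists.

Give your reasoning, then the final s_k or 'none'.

t_(k+1)/t_k = (k + 5)/(k + 6).
Take A(k)=k + 5, B(k)=k + 6, C(k)=1.
Key eq: (k + 5)·f(k+1) = (k + 5)·f(k) + (1).
Bound: deg f ≤ 0.
Write f(k) = c0. Then LHS − RHS = -1, requiring -1 = 0: contradictory. No certificate.

none (Gosper's algorithm certifies no s_k)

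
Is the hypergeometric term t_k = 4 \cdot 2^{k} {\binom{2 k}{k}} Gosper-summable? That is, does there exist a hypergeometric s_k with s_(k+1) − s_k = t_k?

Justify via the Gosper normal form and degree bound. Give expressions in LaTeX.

No — negative degree bound, so no certificate f.

Compute t_(k+1)/t_k: get 4*(2*k + 1)/(k + 1).
Gosper form: A/B · C(k+1)/C(k) with A=8*k + 4, B=k + 1, C=1.
Need (8*k + 4)·f(k+1) − (k)·f(k) = 1.
Bound: deg f ≤ -1.
Bound -1 < 0, so the key equation has no polynomial solution.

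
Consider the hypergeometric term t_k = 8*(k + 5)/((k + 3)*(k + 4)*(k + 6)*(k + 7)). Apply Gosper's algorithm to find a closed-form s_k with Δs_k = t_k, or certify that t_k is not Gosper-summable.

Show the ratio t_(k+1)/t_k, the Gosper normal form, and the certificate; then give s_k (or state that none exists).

s_k = 2*k*(k + 9)/(9*(k**2 + 9*k + 18))

r(k) = (k + 3)*(k + 6)**2/((k + 5)**2*(k + 8)) after simplifying.
Normal form (A,B,C) = (k + 3, k + 8, k**2 + 10*k + 25).
Key eq: (k + 3)·f(k+1) = (k + 7)·f(k) + (k**2 + 10*k + 25).
Degrees (1,1,2) ⇒ d ≤ 4.
A polynomial solution: f(k) = k*(k + 4)*(k + 5)*(k + 9)/36.
So s_k = (B(k−1)f/C)·t_k = (k*(k + 4)*(k + 7)*(k + 9)/(36*(k + 5)))·t_k = 2*k*(k + 9)/(9*(k**2 + 9*k + 18)).
Δs = 8*(k + 5)/(k**4 + 20*k**3 + 145*k**2 + 450*k + 504), as required.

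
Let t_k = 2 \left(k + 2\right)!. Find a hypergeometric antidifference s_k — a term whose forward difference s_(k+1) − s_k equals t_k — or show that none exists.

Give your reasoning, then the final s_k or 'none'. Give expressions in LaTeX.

none — t_k is not Gosper-summable

The ratio is k + 3.
So A=k + 3 and B=1, with C=1.
Set up (k + 3)·f(k+1) − (1)·f(k) − (1) = 0.
d = -1 from the (1,0,0) case.
d = -1 < 0 ⇒ no nonzero polynomial f; not summable.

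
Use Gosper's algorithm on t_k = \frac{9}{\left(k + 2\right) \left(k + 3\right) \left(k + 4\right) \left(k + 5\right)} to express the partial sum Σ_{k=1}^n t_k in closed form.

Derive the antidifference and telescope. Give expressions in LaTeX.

Compute t_(k+1)/t_k: get (k + 2)/(k + 6).
A = k + 2, B = k + 6, C = 1.
f must satisfy (k + 2)·f(k+1) − (k + 5)·f(k) = 1.
deg f ≤ 3 (via 1,1,0).
A polynomial solution: f(k) = k*(k**2 + 9*k + 26)/72.
Certificate R = B(k−1)f/C = k*(k + 5)*(k**2 + 9*k + 26)/72 gives s_k = k*(k**2 + 9*k + 26)/(8*(k + 2)*(k + 3)*(k + 4)).
s_(k+1) − s_k = 9/(k**4 + 14*k**3 + 71*k**2 + 154*k + 120) = t_k.
Evaluate: s_(n+1) = (n**3 + 12*n**2 + 47*n + 36)/(8*(n**3 + 12*n**2 + 47*n + 60)); subtract s_(1) = 3/40 ⇒ S(n) = n*(n**2 + 12*n + 47)/(20*(n**3 + 12*n**2 + 47*n + 60)).

S(n) = \frac{n \left(n^{2} + 12 n + 47\right)}{20 \left(n^{3} + 12 n^{2} + 47 n + 60\right)}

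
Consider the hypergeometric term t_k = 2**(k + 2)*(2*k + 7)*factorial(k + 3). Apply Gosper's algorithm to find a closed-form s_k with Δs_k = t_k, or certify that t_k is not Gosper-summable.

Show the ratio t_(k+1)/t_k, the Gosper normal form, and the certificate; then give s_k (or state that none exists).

s_k = 2**(k + 2)*factorial(k + 3)

r(k) = 2*(k + 4)*(2*k + 9)/(2*k + 7) after simplifying.
Gosper form: A/B · C(k+1)/C(k) with A=2*k + 8, B=1, C=k + 7/2.
Set up (2*k + 8)·f(k+1) − (1)·f(k) − (k + 7/2) = 0.
Degrees (1,0,1) ⇒ d ≤ 0.
Match coefficients ⇒ f(k) = 1/2.
Then R = B(k−1)f/C = 1/(2*k + 7), so s_k = R(k)·t_k = 2**(k + 2)*factorial(k + 3).
Check: Δs_k = 2**(k + 2)*(2*k + 7)*factorial(k + 3). ✓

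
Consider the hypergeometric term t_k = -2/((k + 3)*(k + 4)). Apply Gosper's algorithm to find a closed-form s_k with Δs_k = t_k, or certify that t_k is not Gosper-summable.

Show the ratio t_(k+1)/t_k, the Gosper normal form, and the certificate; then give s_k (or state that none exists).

s_k = -2*k/(3*k + 9)

Ratio r(k) = (k + 3)/(k + 5).
Normal form (A,B,C) = (k + 3, k + 5, 1).
Key eq: (k + 3)·f(k+1) = (k + 4)·f(k) + (1).
Degrees (1,1,0) ⇒ d ≤ 1.
Match coefficients ⇒ f(k) = k/3.
So s_k = (B(k−1)f/C)·t_k = (k*(k + 4)/3)·t_k = -2*k/(3*k + 9).
s_(k+1) − s_k = -2/(k**2 + 7*k + 12) = t_k.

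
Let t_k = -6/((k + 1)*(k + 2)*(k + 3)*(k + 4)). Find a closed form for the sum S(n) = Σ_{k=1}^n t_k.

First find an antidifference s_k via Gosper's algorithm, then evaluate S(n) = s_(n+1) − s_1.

r(k) = (k + 1)/(k + 5) after simplifying.
Take A(k)=k + 1, B(k)=k + 5, C(k)=1.
Need (k + 1)·f(k+1) − (k + 4)·f(k) = 1.
deg f ≤ 3 (via 1,1,0).
Coefficient equations give f(k) = k*(k**2 + 6*k + 11)/18.
Get s_k = R·t_k = k*(-k**2 - 6*k - 11)/(3*(k + 1)*(k + 2)*(k + 3)) with R(k) = B(k−1)f(k)/C(k) = k*(k + 4)*(k**2 + 6*k + 11)/18.
Verify: -6/(k**4 + 10*k**3 + 35*k**2 + 50*k + 24) matches t_k.
Evaluate: s_(n+1) = (-n**3 - 9*n**2 - 26*n - 18)/(3*(n**3 + 9*n**2 + 26*n + 24)); subtract s_(1) = -1/4 ⇒ S(n) = n*(-n**2 - 9*n - 26)/(12*(n**3 + 9*n**2 + 26*n + 24)).

S(n) = n*(-n**2 - 9*n - 26)/(12*(n**3 + 9*n**2 + 26*n + 24))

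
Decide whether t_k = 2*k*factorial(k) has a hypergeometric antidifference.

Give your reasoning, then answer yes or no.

Ratio r(k) = (k + 1)**2/k.
A = k + 1, B = 1, C = k.
Solve (k + 1)·f(k+1) − (1)·f(k) = k.
Bound: deg f ≤ 0.
Match coefficients ⇒ f(k) = 1.
So s_k = (B(k−1)f/C)·t_k = (1/k)·t_k = 2*factorial(k).
Check: Δs_k = 2*k*factorial(k). ✓

Yes. s_k = 2*factorial(k).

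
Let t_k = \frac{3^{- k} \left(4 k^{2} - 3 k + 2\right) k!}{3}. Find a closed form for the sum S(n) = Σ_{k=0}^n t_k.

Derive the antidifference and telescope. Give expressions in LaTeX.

S(n) = 3^{- n - 1} \left(- 3^{n + 1} + 4 n^{2} n! + 9 n n! + 5 n!\right)

Ratio r(k) = (4*k**3 + 9*k**2 + 8*k + 3)/(3*(4*k**2 - 3*k + 2)).
Gosper form: A/B · C(k+1)/C(k) with A=k/3 + 1/3, B=1, C=k**2 - 3*k/4 + 1/2.
Solve (k/3 + 1/3)·f(k+1) − (1)·f(k) = k**2 - 3*k/4 + 1/2.
Bound: deg f ≤ 1.
A polynomial solution: f(k) = 3*(4*k + 1)/4.
Certificate R = B(k−1)f/C = 3*(4*k + 1)/(4*k**2 - 3*k + 2) gives s_k = (4*k + 1)*factorial(k)/3**k.
Verify: (4*k**2 - 3*k + 2)*factorial(k)/(3*3**k) matches t_k.
Evaluate: s_(n+1) = 3**(-n - 1)*(4*n + 5)*factorial(n + 1); subtract s_(0) = 1 ⇒ S(n) = 3**(-n - 1)*(-3**(n + 1) + 4*n**2*factorial(n) + 9*n*factorial(n) + 5*factorial(n)).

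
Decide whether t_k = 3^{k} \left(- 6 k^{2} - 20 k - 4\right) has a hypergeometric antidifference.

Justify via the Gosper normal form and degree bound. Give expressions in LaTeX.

r(k) = 3*(3*k**2 + 16*k + 15)/(3*k**2 + 10*k + 2) after simplifying.
Take A(k)=3, B(k)=1, C(k)=k**2 + 10*k/3 + 2/3.
Need (3)·f(k+1) − (1)·f(k) = k**2 + 10*k/3 + 2/3.
deg f ≤ 2 (via 0,0,2).
Coefficient equations give f(k) = (k - 1)*(3*k + 4)/6.
R(k) = B(k−1)·f(k)/C(k) = (k - 1)*(3*k + 4)/(2*(3*k**2 + 10*k + 2)); s_k = R·t_k = 3**k*(-3*k**2 - k + 4).
Check: Δs_k = 3**k*(-6*k**2 - 20*k - 4). ✓

Yes. s_k = 3^{k} \left(- 3 k^{2} - k + 4\right).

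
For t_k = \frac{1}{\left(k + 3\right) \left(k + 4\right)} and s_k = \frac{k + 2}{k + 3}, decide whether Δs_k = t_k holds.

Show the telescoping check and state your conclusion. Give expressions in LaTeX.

s_(k+1) = (k + 3)/(k + 4)
s_(k+1) − s_k = 1/(k**2 + 7*k + 12)
(s_(k+1) − s_k) − t_k = 0

valid (s_(k+1) − s_k reduces to t_k)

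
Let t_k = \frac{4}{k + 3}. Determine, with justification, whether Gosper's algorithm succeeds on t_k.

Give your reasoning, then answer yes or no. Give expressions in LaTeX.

Step 1: r(k) = (k + 3)/(k + 4).
Normal form (A,B,C) = (k + 3, k + 4, 1).
Set up (k + 3)·f(k+1) − (k + 3)·f(k) − (1) = 0.
From deg A=1, deg B=1, deg C=0: d=0.
Generic f = c0 gives residual -1; -1 = 0 cannot hold, so t_k is not Gosper-summable.

No. Not Gosper-summable.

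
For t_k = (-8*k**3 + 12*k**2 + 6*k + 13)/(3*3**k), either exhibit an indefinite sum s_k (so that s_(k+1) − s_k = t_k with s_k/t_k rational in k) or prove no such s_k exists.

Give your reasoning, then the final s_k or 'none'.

s_k = (4*k**3 + 3*k - 3)/3**k

r(k) = (8*k**3 + 12*k**2 - 6*k - 23)/(3*(8*k**3 - 12*k**2 - 6*k - 13)) after simplifying.
So A=1/3 and B=1, with C=k**3 - 3*k**2/2 - 3*k/4 - 13/8.
f must satisfy (1/3)·f(k+1) − (1)·f(k) = k**3 - 3*k**2/2 - 3*k/4 - 13/8.
deg f ≤ 3 (via 0,0,3).
Solving with deg f ≤ 3: f(k) = -3*(4*k**3 + 3*k - 3)/8.
Get s_k = R·t_k = (4*k**3 + 3*k - 3)/3**k with R(k) = B(k−1)f(k)/C(k) = -3*(4*k**3 + 3*k - 3)/(8*k**3 - 12*k**2 - 6*k - 13).
s_(k+1) − s_k = (-8*k**3 + 12*k**2 + 6*k + 13)/(3*3**k) = t_k.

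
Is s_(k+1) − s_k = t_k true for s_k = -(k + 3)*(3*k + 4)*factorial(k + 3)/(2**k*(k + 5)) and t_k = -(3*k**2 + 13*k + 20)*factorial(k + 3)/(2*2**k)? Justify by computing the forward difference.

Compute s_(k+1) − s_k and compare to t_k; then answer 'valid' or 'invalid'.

s_(k+1) = -(k + 4)*(3*k + 7)*factorial(k + 4)/(2*2**k*(k + 6))
s_(k+1) − s_k = -(3*k**4 + 40*k**3 + 197*k**2 + 452*k + 416)*factorial(k + 3)/(2*2**k*(k + 5)*(k + 6))
(s_(k+1) − s_k) − t_k = (3*k**3 + 28*k**2 + 79*k + 92)*factorial(k + 3)/(2**k*(k + 5)*(k + 6))

Invalid: residual (3*k**3 + 28*k**2 + 79*k + 92)*factorial(k + 3)/(2**k*(k + 5)*(k + 6)) ≠ 0.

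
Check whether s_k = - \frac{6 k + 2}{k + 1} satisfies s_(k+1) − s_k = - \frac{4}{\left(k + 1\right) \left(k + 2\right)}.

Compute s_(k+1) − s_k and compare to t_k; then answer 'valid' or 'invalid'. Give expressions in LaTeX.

s_(k+1) = 2*(-3*k - 4)/(k + 2)
s_(k+1) − s_k = -4/(k**2 + 3*k + 2)
(s_(k+1) − s_k) − t_k = 0

valid (s_(k+1) − s_k reduces to t_k)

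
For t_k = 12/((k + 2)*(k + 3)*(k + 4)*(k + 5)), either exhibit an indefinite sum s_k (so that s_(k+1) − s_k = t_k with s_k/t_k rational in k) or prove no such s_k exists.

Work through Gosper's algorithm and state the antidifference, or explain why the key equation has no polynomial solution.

Ratio r(k) = (k + 2)/(k + 6).
A = k + 2, B = k + 6, C = 1.
Set up (k + 2)·f(k+1) − (k + 5)·f(k) − (1) = 0.
deg f ≤ 3 (via 1,1,0).
Solving with deg f ≤ 3: f(k) = k*(k**2 + 9*k + 26)/72.
R(k) = B(k−1)·f(k)/C(k) = k*(k + 5)*(k**2 + 9*k + 26)/72; s_k = R·t_k = k*(k**2 + 9*k + 26)/(6*(k + 2)*(k + 3)*(k + 4)).
Verify: 12/(k**4 + 14*k**3 + 71*k**2 + 154*k + 120) matches t_k.

s_k = k*(k**2 + 9*k + 26)/(6*(k + 2)*(k + 3)*(k + 4))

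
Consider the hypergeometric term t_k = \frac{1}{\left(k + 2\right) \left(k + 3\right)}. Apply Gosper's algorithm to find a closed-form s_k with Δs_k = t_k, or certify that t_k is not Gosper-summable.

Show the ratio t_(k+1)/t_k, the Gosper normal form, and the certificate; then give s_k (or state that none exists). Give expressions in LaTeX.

s_k = \frac{k}{2 \left(k + 2\right)}

The ratio is (k + 2)/(k + 4).
Factor: A=k + 2; B=k + 4; C=1.
Key eq: (k + 2)·f(k+1) = (k + 3)·f(k) + (1).
d = 1 from the (1,1,0) case.
Solving with deg f ≤ 1: f(k) = k/2.
Then R = B(k−1)f/C = k*(k + 3)/2, so s_k = R(k)·t_k = k/(2*(k + 2)).
Check: Δs_k = 1/(k**2 + 5*k + 6). ✓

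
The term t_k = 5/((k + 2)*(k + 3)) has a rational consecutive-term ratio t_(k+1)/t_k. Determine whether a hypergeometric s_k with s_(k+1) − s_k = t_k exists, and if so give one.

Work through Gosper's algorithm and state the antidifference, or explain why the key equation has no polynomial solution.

s_k = 5*k/(2*(k + 2))

Compute t_(k+1)/t_k: get (k + 2)/(k + 4).
Take A(k)=k + 2, B(k)=k + 4, C(k)=1.
Key eq: (k + 2)·f(k+1) = (k + 3)·f(k) + (1).
From deg A=1, deg B=1, deg C=0: d=1.
Match coefficients ⇒ f(k) = k/2.
Get s_k = R·t_k = 5*k/(2*(k + 2)) with R(k) = B(k−1)f(k)/C(k) = k*(k + 3)/2.
Δs = 5/(k**2 + 5*k + 6), as required.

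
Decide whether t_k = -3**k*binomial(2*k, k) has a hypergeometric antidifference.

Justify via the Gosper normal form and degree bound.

Compute t_(k+1)/t_k: get 6*(2*k + 1)/(k + 1).
Normal form (A,B,C) = (12*k + 6, k + 1, 1).
f must satisfy (12*k + 6)·f(k+1) − (k)·f(k) = 1.
From deg A=1, deg B=1, deg C=0: d=-1.
Negative degree bound (-1): no f exists, t_k not Gosper-summable.

No — key equation has no polynomial f.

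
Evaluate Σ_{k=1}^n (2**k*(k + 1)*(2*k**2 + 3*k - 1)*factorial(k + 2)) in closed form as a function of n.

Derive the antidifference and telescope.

S(n) = 2**(n + 1)*n**2*factorial(n + 3)

The ratio is 2*(k + 2)*(k + 3)*(3*k + 2*(k + 1)**2 + 2)/((k + 1)*(2*k**2 + 3*k - 1)).
Gosper form: A/B · C(k+1)/C(k) with A=2*k + 6, B=1, C=k**3 + 5*k**2/2 + k - 1/2.
Key eq: (2*k + 6)·f(k+1) = (1)·f(k) + (k**3 + 5*k**2/2 + k - 1/2).
d = 2 from the (1,0,3) case.
Coefficient equations give f(k) = (k - 1)**2/2.
R(k) = B(k−1)·f(k)/C(k) = (k - 1)**2/((k + 1)*(2*k**2 + 3*k - 1)); s_k = R·t_k = 2**k*(k - 1)**2*factorial(k + 2).
s_(k+1) − s_k = 2**k*(k + 1)*(2*k**2 + 3*k - 1)*factorial(k + 2) = t_k.
s_(n+1) = 2**(n + 1)*n**2*factorial(n + 3) and s_(1) = 0, so S(n) = 2**(n + 1)*n**2*factorial(n + 3).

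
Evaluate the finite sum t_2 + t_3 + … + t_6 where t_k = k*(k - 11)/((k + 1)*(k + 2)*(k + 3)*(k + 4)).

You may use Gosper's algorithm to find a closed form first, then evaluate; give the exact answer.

Σ = -1/9

t_(k+1)/t_k = (k - 10)*(k + 1)**2/(k*(k - 11)*(k + 5)).
Take A(k)=k + 1, B(k)=k + 5, C(k)=k**2 - 11*k.
f must satisfy (k + 1)·f(k+1) − (k + 4)·f(k) = k**2 - 11*k.
Bound: deg f ≤ 3.
Solve for f: f(k) = -k*(k - 1)*(k + 13)/6 (degree 3 ≤ 3).
Certificate R = B(k−1)f/C = -(k - 1)*(k + 4)*(k + 13)/(6*(k - 11)) gives s_k = -k*(k**2 + 12*k - 13)/(6*(k + 1)*(k + 2)*(k + 3)).
Δs = k*(k - 11)/(k**4 + 10*k**3 + 35*k**2 + 50*k + 24), as required.
Evaluate s at k=7 and k=2: -7/36 and -1/12; difference -1/9.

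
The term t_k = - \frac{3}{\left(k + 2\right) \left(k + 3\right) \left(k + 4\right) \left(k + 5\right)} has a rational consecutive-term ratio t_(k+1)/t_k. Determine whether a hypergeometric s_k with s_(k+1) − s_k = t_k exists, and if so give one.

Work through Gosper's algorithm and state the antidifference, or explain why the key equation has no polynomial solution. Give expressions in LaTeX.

s_k = \frac{k \left(- k^{2} - 9 k - 26\right)}{24 \left(k + 2\right) \left(k + 3\right) \left(k + 4\right)}

Ratio r(k) = (k + 2)/(k + 6).
Take A(k)=k + 2, B(k)=k + 6, C(k)=1.
f must satisfy (k + 2)·f(k+1) − (k + 5)·f(k) = 1.
deg f ≤ 3 (via 1,1,0).
Coefficient equations give f(k) = k*(k**2 + 9*k + 26)/72.
Then R = B(k−1)f/C = k*(k + 5)*(k**2 + 9*k + 26)/72, so s_k = R(k)·t_k = k*(-k**2 - 9*k - 26)/(24*(k + 2)*(k + 3)*(k + 4)).
Verify: -3/(k**4 + 14*k**3 + 71*k**2 + 154*k + 120) matches t_k.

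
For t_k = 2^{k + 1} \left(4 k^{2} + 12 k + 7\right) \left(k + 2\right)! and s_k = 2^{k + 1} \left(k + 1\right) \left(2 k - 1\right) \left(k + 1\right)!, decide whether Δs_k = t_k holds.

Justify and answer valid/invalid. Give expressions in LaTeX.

Invalid: residual - 2^{k + 1} \left(4 k^{2} + 8 k + 5\right) \left(k + 1\right)! ≠ 0.

s_(k+1) = 2**(k + 2)*(k + 2)*(2*k + 1)*factorial(k + 2)
s_(k+1) − s_k = 2**(k + 1)*(4*k**3 + 16*k**2 + 23*k + 9)*factorial(k + 1)
(s_(k+1) − s_k) − t_k = -2**(k + 1)*(4*k**2 + 8*k + 5)*factorial(k + 1)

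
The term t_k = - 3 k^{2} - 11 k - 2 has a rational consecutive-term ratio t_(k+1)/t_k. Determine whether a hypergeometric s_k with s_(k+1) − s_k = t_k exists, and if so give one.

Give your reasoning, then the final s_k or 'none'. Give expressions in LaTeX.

Ratio r(k) = (3*k**2 + 17*k + 16)/(3*k**2 + 11*k + 2).
Gosper form: A/B · C(k+1)/C(k) with A=1, B=1, C=k**2 + 11*k/3 + 2/3.
Solve (1)·f(k+1) − (1)·f(k) = k**2 + 11*k/3 + 2/3.
d = 3 from the (0,0,2) case.
Coefficient equations give f(k) = k*(k**2 + 4*k - 3)/3.
Then R = B(k−1)f/C = k*(k**2 + 4*k - 3)/(3*k**2 + 11*k + 2), so s_k = R(k)·t_k = k*(-k**2 - 4*k + 3).
Verify: -3*k**2 - 11*k - 2 matches t_k.

s_k = k \left(- k^{2} - 4 k + 3\right)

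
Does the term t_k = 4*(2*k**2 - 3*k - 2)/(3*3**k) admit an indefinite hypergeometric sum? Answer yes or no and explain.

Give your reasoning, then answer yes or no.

r(k) = (2*k**2 + k - 3)/(3*(2*k**2 - 3*k - 2)) after simplifying.
Normal form (A,B,C) = (1/3, 1, k**2 - 3*k/2 - 1).
Need (1/3)·f(k+1) − (1)·f(k) = k**2 - 3*k/2 - 1.
deg f ≤ 2 (via 0,0,2).
Solving with deg f ≤ 2: f(k) = -3*(4*k**2 - 2*k - 3)/8.
So s_k = (B(k−1)f/C)·t_k = (-3*(4*k**2 - 2*k - 3)/(4*(k - 2)*(2*k + 1)))·t_k = (-4*k**2 + 2*k + 3)/3**k.
Check: Δs_k = 4*(2*k**2 - 3*k - 2)/(3*3**k). ✓

Yes. s_k = (-4*k**2 + 2*k + 3)/3**k.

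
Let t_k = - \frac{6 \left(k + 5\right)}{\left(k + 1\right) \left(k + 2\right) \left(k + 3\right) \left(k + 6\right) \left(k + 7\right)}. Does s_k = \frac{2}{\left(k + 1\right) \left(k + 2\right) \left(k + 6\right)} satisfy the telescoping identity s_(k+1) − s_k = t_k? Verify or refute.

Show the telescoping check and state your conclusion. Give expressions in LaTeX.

Valid: the claim telescopes to t_k.

s_(k+1) = 2/((k + 2)*(k + 3)*(k + 7))
s_(k+1) − s_k = 6*(-k - 5)/(k**5 + 19*k**4 + 131*k**3 + 401*k**2 + 540*k + 252)
(s_(k+1) − s_k) − t_k = 0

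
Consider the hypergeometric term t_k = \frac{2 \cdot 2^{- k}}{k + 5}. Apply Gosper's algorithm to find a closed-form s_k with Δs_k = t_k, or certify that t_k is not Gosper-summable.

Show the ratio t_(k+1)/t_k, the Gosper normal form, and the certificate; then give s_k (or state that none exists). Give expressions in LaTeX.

none (Gosper's algorithm certifies no s_k)

r(k) = (k + 5)/(2*(k + 6)) after simplifying.
Gosper form: A/B · C(k+1)/C(k) with A=k/2 + 5/2, B=k + 6, C=1.
Need (k/2 + 5/2)·f(k+1) − (k + 5)·f(k) = 1.
deg f ≤ -1 (via 1,1,0).
Bound -1 < 0, so the key equation has no polynomial solution.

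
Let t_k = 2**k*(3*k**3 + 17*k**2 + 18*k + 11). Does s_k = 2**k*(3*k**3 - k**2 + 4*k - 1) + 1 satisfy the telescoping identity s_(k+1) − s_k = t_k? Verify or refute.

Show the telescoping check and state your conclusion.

valid; difference matches t_k

s_(k+1) = 2**(k + 1)*(4*k + 3*(k + 1)**3 - (k + 1)**2 + 3) + 1
s_(k+1) − s_k = 2**k*(3*k**3 + 17*k**2 + 18*k + 11)
(s_(k+1) − s_k) − t_k = 0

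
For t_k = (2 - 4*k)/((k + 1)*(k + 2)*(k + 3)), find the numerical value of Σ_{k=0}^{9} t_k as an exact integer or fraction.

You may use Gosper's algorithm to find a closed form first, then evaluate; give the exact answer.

Compute t_(k+1)/t_k: get (k + 1)*(2*k + 1)/((k + 4)*(2*k - 1)).
Take A(k)=k + 1, B(k)=k + 4, C(k)=k - 1/2.
f must satisfy (k + 1)·f(k+1) − (k + 3)·f(k) = k - 1/2.
deg f ≤ 2 (via 1,1,1).
Match coefficients ⇒ f(k) = k*(k - 5)/8.
Certificate R = B(k−1)f/C = k*(k - 5)*(k + 3)/(4*(2*k - 1)) gives s_k = -k*(k - 5)/(2*(k + 1)*(k + 2)).
s_(k+1) − s_k = 2*(1 - 2*k)/(k**3 + 6*k**2 + 11*k + 6) = t_k.
Sum = s_(10) − s_(0); s_(10) = -25/132, s_(0) = 0 ⇒ -25/132.

Σ = -25/132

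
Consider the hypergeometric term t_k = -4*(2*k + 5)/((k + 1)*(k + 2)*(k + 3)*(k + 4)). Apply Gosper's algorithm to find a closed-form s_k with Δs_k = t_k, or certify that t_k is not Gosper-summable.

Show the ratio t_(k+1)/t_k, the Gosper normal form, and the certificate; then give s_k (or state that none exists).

s_k = 4*k*(-k - 4)/(3*(k**2 + 4*k + 3))

t_(k+1)/t_k = (k + 1)*(2*k + 7)/((k + 5)*(2*k + 5)).
Gosper form: A/B · C(k+1)/C(k) with A=k + 1, B=k + 5, C=k + 5/2.
f must satisfy (k + 1)·f(k+1) − (k + 4)·f(k) = k + 5/2.
From deg A=1, deg B=1, deg C=1: d=3.
Solving with deg f ≤ 3: f(k) = k*(k + 2)*(k + 4)/6.
Certificate R = B(k−1)f/C = k*(k + 2)*(k + 4)**2/(3*(2*k + 5)) gives s_k = 4*k*(-k - 4)/(3*(k**2 + 4*k + 3)).
Verify: 4*(-2*k - 5)/(k**4 + 10*k**3 + 35*k**2 + 50*k + 24) matches t_k.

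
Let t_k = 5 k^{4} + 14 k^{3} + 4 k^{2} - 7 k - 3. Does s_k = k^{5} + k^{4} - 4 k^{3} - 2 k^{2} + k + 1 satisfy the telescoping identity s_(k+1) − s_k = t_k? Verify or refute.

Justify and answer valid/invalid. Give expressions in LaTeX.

Valid: the claim telescopes to t_k.

s_(k+1) = k**5 + 6*k**4 + 10*k**3 + 2*k**2 - 6*k - 2
s_(k+1) − s_k = 5*k**4 + 14*k**3 + 4*k**2 - 7*k - 3
(s_(k+1) − s_k) − t_k = 0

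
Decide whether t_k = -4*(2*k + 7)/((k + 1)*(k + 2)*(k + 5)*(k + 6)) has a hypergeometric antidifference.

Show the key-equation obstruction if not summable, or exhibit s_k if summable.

t_(k+1)/t_k = (k + 1)*(k + 5)*(2*k + 9)/((k + 3)*(k + 7)*(2*k + 7)).
Gosper form: A/B · C(k+1)/C(k) with A=k + 1, B=k + 7, C=k**3 + 21*k**2/2 + 73*k/2 + 42.
Set up (k + 1)·f(k+1) − (k + 6)·f(k) − (k**3 + 21*k**2/2 + 73*k/2 + 42) = 0.
From deg A=1, deg B=1, deg C=3: d=5.
Solving with deg f ≤ 5: f(k) = k*(k + 2)*(k + 3)*(k + 4)*(k + 6)/10.
Then R = B(k−1)f/C = k*(k + 2)*(k + 6)**2/(5*(2*k + 7)), so s_k = R(k)·t_k = 4*k*(-k - 6)/(5*(k**2 + 6*k + 5)).
Δs = 4*(-2*k - 7)/(k**4 + 14*k**3 + 65*k**2 + 112*k + 60), as required.

Yes. s_k = 4*k*(-k - 6)/(5*(k**2 + 6*k + 5)).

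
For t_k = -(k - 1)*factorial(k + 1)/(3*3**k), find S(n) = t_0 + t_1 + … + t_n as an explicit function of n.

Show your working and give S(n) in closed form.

The ratio is k*(k + 2)/(3*(k - 1)).
Factor: A=k/3 + 2/3; B=1; C=k - 1.
f must satisfy (k/3 + 2/3)·f(k+1) − (1)·f(k) = k - 1.
Bound: deg f ≤ 0.
Match coefficients ⇒ f(k) = 3.
Then R = B(k−1)f/C = 3/(k - 1), so s_k = R(k)·t_k = -factorial(k + 1)/3**k.
Verify: -(k - 1)*factorial(k + 1)/(3*3**k) matches t_k.
Evaluate: s_(n+1) = -3**(-n - 1)*factorial(n + 2); subtract s_(0) = -1 ⇒ S(n) = 1 - factorial(n + 2)/(3*3**n).

S(n) = 1 - factorial(n + 2)/(3*3**n)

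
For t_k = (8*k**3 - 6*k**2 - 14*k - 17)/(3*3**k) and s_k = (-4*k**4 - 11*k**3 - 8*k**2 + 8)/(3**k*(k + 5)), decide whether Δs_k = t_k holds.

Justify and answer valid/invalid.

s_(k+1) = (-4*(k + 1)**4 - 11*(k + 1)**3 - 8*(k + 1)**2 + 8)/(3*3**k*(k + 6))
s_(k+1) − s_k = (8*k**5 + 58*k**4 + 22*k**3 - 246*k**2 - 364*k - 219)/(3*3**k*(k**2 + 11*k + 30))
(s_(k+1) − s_k) − t_k = (-8*k**4 - 46*k**3 + 35*k**2 + 81*k + 97)/(3**k*(k**2 + 11*k + 30))

Invalid: residual (-8*k**4 - 46*k**3 + 35*k**2 + 81*k + 97)/(3**k*(k**2 + 11*k + 30)) ≠ 0.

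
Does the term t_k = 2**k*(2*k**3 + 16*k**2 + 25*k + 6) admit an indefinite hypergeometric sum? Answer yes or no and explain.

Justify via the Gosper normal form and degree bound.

The ratio is 2*(2*k**3 + 22*k**2 + 63*k + 49)/(2*k**3 + 16*k**2 + 25*k + 6).
Take A(k)=2, B(k)=1, C(k)=k**3 + 8*k**2 + 25*k/2 + 3.
Key eq: (2)·f(k+1) = (1)·f(k) + (k**3 + 8*k**2 + 25*k/2 + 3).
d = 3 from the (0,0,3) case.
A polynomial solution: f(k) = k*(2*k**2 + 4*k - 3)/2.
R(k) = B(k−1)·f(k)/C(k) = k*(2*k**2 + 4*k - 3)/((k + 6)*(2*k**2 + 4*k + 1)); s_k = R·t_k = 2**k*k*(2*k**2 + 4*k - 3).
s_(k+1) − s_k = 2**k*(2*k**3 + 16*k**2 + 25*k + 6) = t_k.

Yes. s_k = 2**k*k*(2*k**2 + 4*k - 3).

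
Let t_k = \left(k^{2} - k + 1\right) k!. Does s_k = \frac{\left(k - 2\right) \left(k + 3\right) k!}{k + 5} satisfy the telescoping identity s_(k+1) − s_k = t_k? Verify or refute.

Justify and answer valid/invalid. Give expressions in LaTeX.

Invalid: residual - \frac{2 \left(k^{3} + 4 k^{2} - 5 k + 7\right) k!}{\left(k + 5\right) \left(k + 6\right)} ≠ 0.

s_(k+1) = (k - 1)*(k + 4)*factorial(k + 1)/(k + 6)
s_(k+1) − s_k = (k**4 + 8*k**3 + 12*k**2 - 9*k + 16)*factorial(k)/((k + 5)*(k + 6))
(s_(k+1) − s_k) − t_k = -2*(k**3 + 4*k**2 - 5*k + 7)*factorial(k)/((k + 5)*(k + 6))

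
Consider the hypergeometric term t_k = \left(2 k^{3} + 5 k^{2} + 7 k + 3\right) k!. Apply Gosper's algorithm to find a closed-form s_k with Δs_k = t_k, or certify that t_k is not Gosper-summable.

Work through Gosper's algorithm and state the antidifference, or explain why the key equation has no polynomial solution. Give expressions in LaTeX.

s_k = k \left(2 k + 1\right) k!

t_(k+1)/t_k = (2*k**4 + 13*k**3 + 34*k**2 + 40*k + 17)/(2*k**3 + 5*k**2 + 7*k + 3).
A = k + 1, B = 1, C = k**3 + 5*k**2/2 + 7*k/2 + 3/2.
Solve (k + 1)·f(k+1) − (1)·f(k) = k**3 + 5*k**2/2 + 7*k/2 + 3/2.
From deg A=1, deg B=0, deg C=3: d=2.
Solving with deg f ≤ 2: f(k) = k*(2*k + 1)/2.
Then R = B(k−1)f/C = k*(2*k + 1)/(2*k**3 + 5*k**2 + 7*k + 3), so s_k = R(k)·t_k = k*(2*k + 1)*factorial(k).
Verify: (2*k**3 + 5*k**2 + 7*k + 3)*factorial(k) matches t_k.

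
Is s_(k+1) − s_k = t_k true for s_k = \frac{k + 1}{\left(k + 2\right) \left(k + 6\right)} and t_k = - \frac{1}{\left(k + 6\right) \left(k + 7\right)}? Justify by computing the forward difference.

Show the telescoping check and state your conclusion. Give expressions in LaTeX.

s_(k+1) = (k + 2)/((k + 3)*(k + 7))
s_(k+1) − s_k = (-k**2 - 3*k + 3)/(k**4 + 18*k**3 + 113*k**2 + 288*k + 252)
(s_(k+1) − s_k) − t_k = (2*k + 9)/(k**4 + 18*k**3 + 113*k**2 + 288*k + 252)

Invalid: residual \frac{2 k + 9}{k^{4} + 18 k^{3} + 113 k^{2} + 288 k + 252} ≠ 0.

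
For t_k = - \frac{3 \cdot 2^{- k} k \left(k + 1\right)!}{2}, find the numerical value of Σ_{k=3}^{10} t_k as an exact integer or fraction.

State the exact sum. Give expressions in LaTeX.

Σ = -1403307/2

t_(k+1)/t_k = (k + 1)*(k + 2)/(2*k).
Normal form (A,B,C) = (k/2 + 1, 1, k).
Set up (k/2 + 1)·f(k+1) − (1)·f(k) − (k) = 0.
From deg A=1, deg B=0, deg C=1: d=0.
A polynomial solution: f(k) = 2.
So s_k = (B(k−1)f/C)·t_k = (2/k)·t_k = -3*factorial(k + 1)/2**k.
Δs = -3*k*factorial(k + 1)/(2*2**k), as required.
Σ_(k=3)^(10) t_k = s_(11) − s_(3) = -1403325/2 − (-9) = -1403307/2.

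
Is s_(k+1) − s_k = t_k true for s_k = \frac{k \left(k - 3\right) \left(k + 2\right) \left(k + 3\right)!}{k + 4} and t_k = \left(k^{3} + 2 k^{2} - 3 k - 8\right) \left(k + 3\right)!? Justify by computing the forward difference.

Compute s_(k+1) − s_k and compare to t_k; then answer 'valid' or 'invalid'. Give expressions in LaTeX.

Invalid: residual - \frac{2 \left(k^{4} + 6 k^{3} + 4 k^{2} - 17 k - 32\right) \left(k + 3\right)!}{\left(k + 4\right) \left(k + 5\right)} ≠ 0.

s_(k+1) = (k - 2)*(k + 1)*(k + 3)*factorial(k + 4)/(k + 5)
s_(k+1) − s_k = (k**5 + 9*k**4 + 23*k**3 - 3*k**2 - 98*k - 96)*factorial(k + 3)/((k + 4)*(k + 5))
(s_(k+1) − s_k) − t_k = -2*(k**4 + 6*k**3 + 4*k**2 - 17*k - 32)*factorial(k + 3)/((k + 4)*(k + 5))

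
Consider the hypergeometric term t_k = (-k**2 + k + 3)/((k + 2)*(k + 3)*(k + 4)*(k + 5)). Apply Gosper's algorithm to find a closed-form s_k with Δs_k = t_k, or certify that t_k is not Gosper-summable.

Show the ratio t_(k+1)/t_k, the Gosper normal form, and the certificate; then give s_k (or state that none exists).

Step 1: r(k) = (k + 2)*(k - (k + 1)**2 + 4)/((k + 6)*(-k**2 + k + 3)).
Factor: A=k + 2; B=k + 6; C=k**2 - k - 3.
Solve (k + 2)·f(k+1) − (k + 5)·f(k) = k**2 - k - 3.
Bound: deg f ≤ 3.
Coefficient equations give f(k) = k*(k**2 - 15*k - 22)/24.
Get s_k = R·t_k = k*(-k**2 + 15*k + 22)/(24*(k + 2)*(k + 3)*(k + 4)) with R(k) = B(k−1)f(k)/C(k) = k*(k + 5)*(k**2 - 15*k - 22)/(24*(k**2 - k - 3)).
Verify: (-k**2 + k + 3)/(k**4 + 14*k**3 + 71*k**2 + 154*k + 120) matches t_k.

s_k = k*(-k**2 + 15*k + 22)/(24*(k + 2)*(k + 3)*(k + 4))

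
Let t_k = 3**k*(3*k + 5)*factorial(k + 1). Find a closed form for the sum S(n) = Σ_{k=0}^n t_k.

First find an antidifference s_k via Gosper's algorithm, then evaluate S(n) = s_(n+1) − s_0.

S(n) = 3*3**n*factorial(n + 2) - 1

Step 1: r(k) = 3*(k + 2)*(3*k + 8)/(3*k + 5).
Normal form (A,B,C) = (3*k + 6, 1, k + 5/3).
Set up (3*k + 6)·f(k+1) − (1)·f(k) − (k + 5/3) = 0.
deg f ≤ 0 (via 1,0,1).
Match coefficients ⇒ f(k) = 1/3.
So s_k = (B(k−1)f/C)·t_k = (1/(3*k + 5))·t_k = 3**k*factorial(k + 1).
Verify: 3**k*(3*k + 5)*factorial(k + 1) matches t_k.
s_(n+1) = 3**(n + 1)*factorial(n + 2) and s_(0) = 1, so S(n) = 3*3**n*factorial(n + 2) - 1.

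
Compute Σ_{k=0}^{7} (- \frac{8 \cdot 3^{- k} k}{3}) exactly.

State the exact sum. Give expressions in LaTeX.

Σ = -13088/6561

Step 1: r(k) = (k + 1)/(3*k).
So A=1/3 and B=1, with C=k.
Solve (1/3)·f(k+1) − (1)·f(k) = k.
d = 1 from the (0,0,1) case.
Solving with deg f ≤ 1: f(k) = -3*(2*k + 1)/4.
Then R = B(k−1)f/C = -3*(2*k + 1)/(4*k), so s_k = R(k)·t_k = 2*(2*k + 1)/3**k.
Check: Δs_k = -8*k/(3*3**k). ✓
Evaluate s at k=8 and k=0: 34/6561 and 2; difference -13088/6561.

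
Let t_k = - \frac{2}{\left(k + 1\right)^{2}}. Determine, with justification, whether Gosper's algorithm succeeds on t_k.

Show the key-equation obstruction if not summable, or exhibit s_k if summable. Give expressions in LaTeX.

No — the linear system for f has no solution.

t_(k+1)/t_k = (k + 1)**2/(k + 2)**2.
Normal form (A,B,C) = (k**2 + 2*k + 1, k**2 + 4*k + 4, 1).
f must satisfy (k**2 + 2*k + 1)·f(k+1) − (k**2 + 2*k + 1)·f(k) = 1.
d = 0 from the (2,2,0) case.
f = c0 ⇒ A·f(k+1) − B(k−1)·f(k) − C = -1. The system {-1 = 0} is inconsistent; no antidifference.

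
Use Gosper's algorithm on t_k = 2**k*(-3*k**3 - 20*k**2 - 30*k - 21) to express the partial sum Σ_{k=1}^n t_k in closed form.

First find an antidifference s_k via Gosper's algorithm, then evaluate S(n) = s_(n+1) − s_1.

t_(k+1)/t_k = 2*(3*k**3 + 29*k**2 + 79*k + 74)/(3*k**3 + 20*k**2 + 30*k + 21).
Take A(k)=2, B(k)=1, C(k)=k**3 + 20*k**2/3 + 10*k + 7.
Need (2)·f(k+1) − (1)·f(k) = k**3 + 20*k**2/3 + 10*k + 7.
deg f ≤ 3 (via 0,0,3).
Coefficient equations give f(k) = (3*k**3 + 2*k**2 + 4*k + 3)/3.
Get s_k = R·t_k = 2**k*(-3*k**3 - 2*k**2 - 4*k - 3) with R(k) = B(k−1)f(k)/C(k) = (3*k**3 + 2*k**2 + 4*k + 3)/(3*k**3 + 20*k**2 + 30*k + 21).
Verify: 2**k*(-3*k**3 - 20*k**2 - 30*k - 21) matches t_k.
Evaluate: s_(n+1) = 2**(n + 1)*(-3*n**3 - 11*n**2 - 17*n - 12); subtract s_(1) = -24 ⇒ S(n) = -6*2**n*n**3 - 22*2**n*n**2 - 34*2**n*n - 24*2**n + 24.

S(n) = -6*2**n*n**3 - 22*2**n*n**2 - 34*2**n*n - 24*2**n + 24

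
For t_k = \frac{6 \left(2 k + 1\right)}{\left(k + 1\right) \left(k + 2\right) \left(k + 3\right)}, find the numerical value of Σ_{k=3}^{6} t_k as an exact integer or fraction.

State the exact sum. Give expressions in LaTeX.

Σ = 23/24

Step 1: r(k) = (k + 1)*(2*k + 3)/((k + 4)*(2*k + 1)).
So A=k + 1 and B=k + 4, with C=k + 1/2.
f must satisfy (k + 1)·f(k+1) − (k + 3)·f(k) = k + 1/2.
deg f ≤ 2 (via 1,1,1).
Match coefficients ⇒ f(k) = k*(3*k + 1)/8.
Then R = B(k−1)f/C = k*(k + 3)*(3*k + 1)/(4*(2*k + 1)), so s_k = R(k)·t_k = 3*k*(3*k + 1)/(2*(k + 1)*(k + 2)).
Check: Δs_k = 6*(2*k + 1)/(k**3 + 6*k**2 + 11*k + 6). ✓
Evaluate s at k=7 and k=3: 77/24 and 9/4; difference 23/24.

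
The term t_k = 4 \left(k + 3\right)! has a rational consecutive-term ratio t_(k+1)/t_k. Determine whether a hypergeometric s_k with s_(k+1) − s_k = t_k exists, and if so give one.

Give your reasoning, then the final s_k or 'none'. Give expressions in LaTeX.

no hypergeometric antidifference exists

r(k) = k + 4 after simplifying.
Take A(k)=k + 4, B(k)=1, C(k)=1.
Need (k + 4)·f(k+1) − (1)·f(k) = 1.
From deg A=1, deg B=0, deg C=0: d=-1.
deg f ≤ -1 is impossible — no certificate.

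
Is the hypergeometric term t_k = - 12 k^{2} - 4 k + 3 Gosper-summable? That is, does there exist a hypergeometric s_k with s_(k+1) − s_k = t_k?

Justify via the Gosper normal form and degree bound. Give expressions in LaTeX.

Yes. s_k = k \left(- 4 k^{2} + 4 k + 3\right).

t_(k+1)/t_k = (12*k**2 + 28*k + 13)/(12*k**2 + 4*k - 3).
So A=1 and B=1, with C=k**2 + k/3 - 1/4.
Need (1)·f(k+1) − (1)·f(k) = k**2 + k/3 - 1/4.
Bound: deg f ≤ 3.
Solve for f: f(k) = k*(2*k - 3)*(2*k + 1)/12 (degree 3 ≤ 3).
Then R = B(k−1)f/C = k*(2*k - 3)*(2*k + 1)/(12*k**2 + 4*k - 3), so s_k = R(k)·t_k = k*(-4*k**2 + 4*k + 3).
Δs = -12*k**2 - 4*k + 3, as required.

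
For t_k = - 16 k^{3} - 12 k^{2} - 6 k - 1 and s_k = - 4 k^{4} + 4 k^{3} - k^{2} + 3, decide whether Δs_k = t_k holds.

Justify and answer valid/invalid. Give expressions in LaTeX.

s_(k+1) = -4*(k + 1)**4 + 4*(k + 1)**3 - (k + 1)**2 + 3
s_(k+1) − s_k = -16*k**3 - 12*k**2 - 6*k - 1
(s_(k+1) − s_k) − t_k = 0

Valid: the claim telescopes to t_k.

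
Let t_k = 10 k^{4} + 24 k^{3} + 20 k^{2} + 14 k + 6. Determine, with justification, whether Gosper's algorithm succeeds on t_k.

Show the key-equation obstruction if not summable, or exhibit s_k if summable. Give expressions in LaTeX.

Yes. s_k = k \left(2 k^{4} + k^{3} - 2 k^{2} + 3 k + 2\right).

Compute t_(k+1)/t_k: get (5*k**4 + 32*k**3 + 76*k**2 + 83*k + 37)/(5*k**4 + 12*k**3 + 10*k**2 + 7*k + 3).
Take A(k)=1, B(k)=1, C(k)=k**4 + 12*k**3/5 + 2*k**2 + 7*k/5 + 3/5.
Key eq: (1)·f(k+1) = (1)·f(k) + (k**4 + 12*k**3/5 + 2*k**2 + 7*k/5 + 3/5).
d = 5 from the (0,0,4) case.
Solving with deg f ≤ 5: f(k) = k*(2*k + 1)*(k**3 - k + 2)/10.
Certificate R = B(k−1)f/C = k*(2*k + 1)*(k**3 - k + 2)/(2*(5*k**4 + 12*k**3 + 10*k**2 + 7*k + 3)) gives s_k = k*(2*k**4 + k**3 - 2*k**2 + 3*k + 2).
Verify: 10*k**4 + 24*k**3 + 20*k**2 + 14*k + 6 matches t_k.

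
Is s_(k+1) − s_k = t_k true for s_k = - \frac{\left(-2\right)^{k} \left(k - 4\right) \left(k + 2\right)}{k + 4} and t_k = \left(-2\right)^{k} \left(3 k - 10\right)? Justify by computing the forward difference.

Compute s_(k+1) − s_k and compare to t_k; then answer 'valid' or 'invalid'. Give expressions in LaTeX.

s_(k+1) = (-2)**(k + 1)*(9 - k**2)/(k + 5)
s_(k+1) − s_k = (-2)**k*(3*k**3 + 11*k**2 - 36*k - 112)/(k**2 + 9*k + 20)
(s_(k+1) − s_k) − t_k = (-2)**(k + 1)*(3*k**2 + 3*k - 44)/(k**2 + 9*k + 20)

Invalid: residual \frac{\left(-2\right)^{k + 1} \left(3 k^{2} + 3 k - 44\right)}{k^{2} + 9 k + 20} ≠ 0.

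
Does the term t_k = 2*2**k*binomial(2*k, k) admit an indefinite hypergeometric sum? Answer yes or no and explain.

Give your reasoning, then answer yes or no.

No — t_k has no hypergeometric antidifference.

Compute t_(k+1)/t_k: get 4*(2*k + 1)/(k + 1).
Gosper form: A/B · C(k+1)/C(k) with A=8*k + 4, B=k + 1, C=1.
Set up (8*k + 4)·f(k+1) − (k)·f(k) − (1) = 0.
deg f ≤ -1 (via 1,1,0).
Bound -1 < 0, so the key equation has no polynomial solution.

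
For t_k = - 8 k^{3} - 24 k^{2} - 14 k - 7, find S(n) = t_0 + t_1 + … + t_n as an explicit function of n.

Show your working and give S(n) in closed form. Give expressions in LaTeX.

S(n) = - 2 n^{4} - 12 n^{3} - 21 n^{2} - 18 n - 7

Step 1: r(k) = (8*k**3 + 48*k**2 + 86*k + 53)/(8*k**3 + 24*k**2 + 14*k + 7).
Factor: A=1; B=1; C=k**3 + 3*k**2 + 7*k/4 + 7/8.
Set up (1)·f(k+1) − (1)·f(k) − (k**3 + 3*k**2 + 7*k/4 + 7/8) = 0.
Bound: deg f ≤ 4.
Solving with deg f ≤ 4: f(k) = k*(2*k**3 + 4*k**2 - 3*k + 4)/8.
So s_k = (B(k−1)f/C)·t_k = (k*(2*k**3 + 4*k**2 - 3*k + 4)/(8*k**3 + 24*k**2 + 14*k + 7))·t_k = k*(-2*k**3 - 4*k**2 + 3*k - 4).
Verify: -8*k**3 - 24*k**2 - 14*k - 7 matches t_k.
Telescope: S(n) = s_(n+1) − s_(0) = -2*n**4 - 12*n**3 - 21*n**2 - 18*n - 7 − (0) = -2*n**4 - 12*n**3 - 21*n**2 - 18*n - 7.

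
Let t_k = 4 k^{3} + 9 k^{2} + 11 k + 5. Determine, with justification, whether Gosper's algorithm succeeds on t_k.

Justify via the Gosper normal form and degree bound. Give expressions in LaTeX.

The ratio is (4*k**3 + 21*k**2 + 41*k + 29)/(4*k**3 + 9*k**2 + 11*k + 5).
A = 1, B = 1, C = k**3 + 9*k**2/4 + 11*k/4 + 5/4.
Need (1)·f(k+1) − (1)·f(k) = k**3 + 9*k**2/4 + 11*k/4 + 5/4.
From deg A=0, deg B=0, deg C=3: d=4.
Solving with deg f ≤ 4: f(k) = k*(k**3 + k**2 + 2*k + 1)/4.
Get s_k = R·t_k = k*(k**3 + k**2 + 2*k + 1) with R(k) = B(k−1)f(k)/C(k) = k*(k**3 + k**2 + 2*k + 1)/(4*k**3 + 9*k**2 + 11*k + 5).
Δs = 4*k**3 + 9*k**2 + 11*k + 5, as required.

Yes. s_k = k \left(k^{3} + k^{2} + 2 k + 1\right).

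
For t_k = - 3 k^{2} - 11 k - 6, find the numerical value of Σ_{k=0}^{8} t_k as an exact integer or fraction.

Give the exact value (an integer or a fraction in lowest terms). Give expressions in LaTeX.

Step 1: r(k) = (3*k**2 + 17*k + 20)/(3*k**2 + 11*k + 6).
Take A(k)=1, B(k)=1, C(k)=k**2 + 11*k/3 + 2.
Solve (1)·f(k+1) − (1)·f(k) = k**2 + 11*k/3 + 2.
Degrees (0,0,2) ⇒ d ≤ 3.
Solving with deg f ≤ 3: f(k) = k*(k**2 + 4*k + 1)/3.
Certificate R = B(k−1)f/C = k*(k**2 + 4*k + 1)/((k + 3)*(3*k + 2)) gives s_k = k*(-k**2 - 4*k - 1).
Check: Δs_k = -3*k**2 - 11*k - 6. ✓
Evaluate s at k=9 and k=0: -1062 and 0; difference -1062.

Σ = -1062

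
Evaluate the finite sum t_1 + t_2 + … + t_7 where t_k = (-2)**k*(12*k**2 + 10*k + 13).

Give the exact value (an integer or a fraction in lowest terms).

Σ = -62218

t_(k+1)/t_k = 2*(-12*k**2 - 34*k - 35)/(12*k**2 + 10*k + 13).
A = -2, B = 1, C = k**2 + 5*k/6 + 13/12.
Solve (-2)·f(k+1) − (1)·f(k) = k**2 + 5*k/6 + 13/12.
Degrees (0,0,2) ⇒ d ≤ 2.
Match coefficients ⇒ f(k) = -(4*k**2 - 2*k + 3)/12.
Get s_k = R·t_k = (-2)**k*(-4*k**2 + 2*k - 3) with R(k) = B(k−1)f(k)/C(k) = -(4*k**2 - 2*k + 3)/(12*k**2 + 10*k + 13).
Verify: (-2)**k*(12*k**2 + 10*k + 13) matches t_k.
Sum = s_(8) − s_(1); s_(8) = -62208, s_(1) = 10 ⇒ -62218.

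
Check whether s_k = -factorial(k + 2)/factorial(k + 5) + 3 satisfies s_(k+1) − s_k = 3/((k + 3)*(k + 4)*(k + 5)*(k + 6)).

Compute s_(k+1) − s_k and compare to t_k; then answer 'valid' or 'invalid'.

s_(k+1) = -factorial(k + 3)/factorial(k + 6) + 3
s_(k+1) − s_k = 3/((k + 3)*(k + 4)*(k + 5)*(k + 6))
(s_(k+1) − s_k) − t_k = 0

Valid — Δs_k = t_k.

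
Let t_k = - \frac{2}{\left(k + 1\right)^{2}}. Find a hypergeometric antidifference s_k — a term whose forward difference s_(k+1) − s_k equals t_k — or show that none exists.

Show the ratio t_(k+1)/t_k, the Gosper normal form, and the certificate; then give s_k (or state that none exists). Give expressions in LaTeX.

no hypergeometric antidifference exists

The ratio is (k + 1)**2/(k + 2)**2.
Take A(k)=k**2 + 2*k + 1, B(k)=k**2 + 4*k + 4, C(k)=1.
Need (k**2 + 2*k + 1)·f(k+1) − (k**2 + 2*k + 1)·f(k) = 1.
Degrees (2,2,0) ⇒ d ≤ 0.
Generic f = c0 gives residual -1; -1 = 0 cannot hold, so t_k is not Gosper-summable.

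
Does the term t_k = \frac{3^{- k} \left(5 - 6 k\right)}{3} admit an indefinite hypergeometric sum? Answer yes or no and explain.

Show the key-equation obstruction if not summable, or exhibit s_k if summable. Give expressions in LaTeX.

Yes. s_k = 3^{- k} \left(3 k - 1\right).

Step 1: r(k) = (6*k + 1)/(3*(6*k - 5)).
So A=1/3 and B=1, with C=k - 5/6.
Solve (1/3)·f(k+1) − (1)·f(k) = k - 5/6.
deg f ≤ 1 (via 0,0,1).
Coefficient equations give f(k) = -(3*k - 1)/2.
Get s_k = R·t_k = (3*k - 1)/3**k with R(k) = B(k−1)f(k)/C(k) = -3*(3*k - 1)/(6*k - 5).
s_(k+1) − s_k = (5 - 6*k)/(3*3**k) = t_k.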